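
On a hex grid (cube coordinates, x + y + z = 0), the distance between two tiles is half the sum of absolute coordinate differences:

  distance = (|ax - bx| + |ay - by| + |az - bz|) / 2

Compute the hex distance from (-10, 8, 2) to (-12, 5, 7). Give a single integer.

Answer: 5

Derivation:
|ax - bx| = |-10 - (-12)| = 2
|ay - by| = |8 - 5| = 3
|az - bz| = |2 - 7| = 5
distance = (2 + 3 + 5) / 2 = 10 / 2 = 5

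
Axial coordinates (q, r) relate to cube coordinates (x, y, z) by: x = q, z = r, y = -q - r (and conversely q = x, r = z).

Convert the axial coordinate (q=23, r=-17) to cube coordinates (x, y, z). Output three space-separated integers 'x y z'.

x = q = 23
z = r = -17
y = -x - z = -(23) - (-17) = -6

Answer: 23 -6 -17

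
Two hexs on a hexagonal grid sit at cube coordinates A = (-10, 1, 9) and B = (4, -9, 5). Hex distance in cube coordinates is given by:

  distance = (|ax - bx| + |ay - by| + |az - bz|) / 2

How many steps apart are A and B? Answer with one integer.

|ax - bx| = |-10 - 4| = 14
|ay - by| = |1 - (-9)| = 10
|az - bz| = |9 - 5| = 4
distance = (14 + 10 + 4) / 2 = 28 / 2 = 14

Answer: 14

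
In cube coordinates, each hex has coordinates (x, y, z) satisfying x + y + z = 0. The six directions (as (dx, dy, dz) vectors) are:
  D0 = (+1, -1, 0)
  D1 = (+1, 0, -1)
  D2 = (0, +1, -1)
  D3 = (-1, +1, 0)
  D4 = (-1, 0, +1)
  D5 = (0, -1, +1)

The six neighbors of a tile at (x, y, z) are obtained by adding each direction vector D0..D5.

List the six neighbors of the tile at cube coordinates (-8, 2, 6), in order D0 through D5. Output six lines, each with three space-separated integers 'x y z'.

Center: (-8, 2, 6). Add each direction:
  D0: (-8, 2, 6) + (1, -1, 0) = (-7, 1, 6)
  D1: (-8, 2, 6) + (1, 0, -1) = (-7, 2, 5)
  D2: (-8, 2, 6) + (0, 1, -1) = (-8, 3, 5)
  D3: (-8, 2, 6) + (-1, 1, 0) = (-9, 3, 6)
  D4: (-8, 2, 6) + (-1, 0, 1) = (-9, 2, 7)
  D5: (-8, 2, 6) + (0, -1, 1) = (-8, 1, 7)

Answer: -7 1 6
-7 2 5
-8 3 5
-9 3 6
-9 2 7
-8 1 7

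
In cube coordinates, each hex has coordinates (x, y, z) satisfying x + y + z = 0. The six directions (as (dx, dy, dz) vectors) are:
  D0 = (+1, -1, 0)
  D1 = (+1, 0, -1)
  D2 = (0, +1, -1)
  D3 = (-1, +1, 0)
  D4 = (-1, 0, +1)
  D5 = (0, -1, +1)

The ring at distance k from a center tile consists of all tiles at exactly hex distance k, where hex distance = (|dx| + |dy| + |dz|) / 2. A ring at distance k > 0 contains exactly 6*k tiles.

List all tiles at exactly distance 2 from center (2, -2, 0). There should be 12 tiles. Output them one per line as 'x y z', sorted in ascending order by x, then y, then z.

Answer: 0 -2 2
0 -1 1
0 0 0
1 -3 2
1 0 -1
2 -4 2
2 0 -2
3 -4 1
3 -1 -2
4 -4 0
4 -3 -1
4 -2 -2

Derivation:
Walk ring at distance 2 from (2, -2, 0):
Start at center + D4*2 = (0, -2, 2)
  hex 0: (0, -2, 2)
  hex 1: (1, -3, 2)
  hex 2: (2, -4, 2)
  hex 3: (3, -4, 1)
  hex 4: (4, -4, 0)
  hex 5: (4, -3, -1)
  hex 6: (4, -2, -2)
  hex 7: (3, -1, -2)
  hex 8: (2, 0, -2)
  hex 9: (1, 0, -1)
  hex 10: (0, 0, 0)
  hex 11: (0, -1, 1)
Sorted: 12 hexes.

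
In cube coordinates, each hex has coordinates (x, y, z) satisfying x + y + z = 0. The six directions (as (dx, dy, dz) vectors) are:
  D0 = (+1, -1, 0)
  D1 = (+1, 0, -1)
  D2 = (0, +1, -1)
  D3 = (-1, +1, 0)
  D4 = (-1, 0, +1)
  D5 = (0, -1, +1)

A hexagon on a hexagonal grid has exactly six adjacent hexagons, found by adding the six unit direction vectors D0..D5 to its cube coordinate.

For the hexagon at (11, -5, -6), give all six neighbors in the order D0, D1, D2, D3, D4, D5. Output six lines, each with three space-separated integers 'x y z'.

Answer: 12 -6 -6
12 -5 -7
11 -4 -7
10 -4 -6
10 -5 -5
11 -6 -5

Derivation:
Center: (11, -5, -6). Add each direction:
  D0: (11, -5, -6) + (1, -1, 0) = (12, -6, -6)
  D1: (11, -5, -6) + (1, 0, -1) = (12, -5, -7)
  D2: (11, -5, -6) + (0, 1, -1) = (11, -4, -7)
  D3: (11, -5, -6) + (-1, 1, 0) = (10, -4, -6)
  D4: (11, -5, -6) + (-1, 0, 1) = (10, -5, -5)
  D5: (11, -5, -6) + (0, -1, 1) = (11, -6, -5)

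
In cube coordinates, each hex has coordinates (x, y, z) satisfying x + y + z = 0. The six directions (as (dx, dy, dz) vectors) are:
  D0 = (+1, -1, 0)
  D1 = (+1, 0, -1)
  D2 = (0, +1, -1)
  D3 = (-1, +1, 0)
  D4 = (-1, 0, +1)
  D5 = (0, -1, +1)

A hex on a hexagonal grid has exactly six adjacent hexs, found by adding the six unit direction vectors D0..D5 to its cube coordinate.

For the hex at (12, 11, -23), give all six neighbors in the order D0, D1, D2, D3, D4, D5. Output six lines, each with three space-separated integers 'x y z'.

Center: (12, 11, -23). Add each direction:
  D0: (12, 11, -23) + (1, -1, 0) = (13, 10, -23)
  D1: (12, 11, -23) + (1, 0, -1) = (13, 11, -24)
  D2: (12, 11, -23) + (0, 1, -1) = (12, 12, -24)
  D3: (12, 11, -23) + (-1, 1, 0) = (11, 12, -23)
  D4: (12, 11, -23) + (-1, 0, 1) = (11, 11, -22)
  D5: (12, 11, -23) + (0, -1, 1) = (12, 10, -22)

Answer: 13 10 -23
13 11 -24
12 12 -24
11 12 -23
11 11 -22
12 10 -22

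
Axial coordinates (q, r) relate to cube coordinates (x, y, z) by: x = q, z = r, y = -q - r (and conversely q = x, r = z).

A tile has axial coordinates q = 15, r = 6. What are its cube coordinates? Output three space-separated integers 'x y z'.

x = q = 15
z = r = 6
y = -x - z = -(15) - (6) = -21

Answer: 15 -21 6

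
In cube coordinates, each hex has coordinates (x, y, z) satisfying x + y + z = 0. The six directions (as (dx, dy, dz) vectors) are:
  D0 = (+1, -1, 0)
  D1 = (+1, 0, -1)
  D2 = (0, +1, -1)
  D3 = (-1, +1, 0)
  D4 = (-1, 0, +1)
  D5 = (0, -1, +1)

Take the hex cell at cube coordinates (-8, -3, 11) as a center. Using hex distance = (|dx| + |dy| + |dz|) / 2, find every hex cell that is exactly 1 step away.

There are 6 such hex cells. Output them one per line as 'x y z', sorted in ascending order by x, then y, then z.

Walk ring at distance 1 from (-8, -3, 11):
Start at center + D4*1 = (-9, -3, 12)
  hex 0: (-9, -3, 12)
  hex 1: (-8, -4, 12)
  hex 2: (-7, -4, 11)
  hex 3: (-7, -3, 10)
  hex 4: (-8, -2, 10)
  hex 5: (-9, -2, 11)
Sorted: 6 hexes.

Answer: -9 -3 12
-9 -2 11
-8 -4 12
-8 -2 10
-7 -4 11
-7 -3 10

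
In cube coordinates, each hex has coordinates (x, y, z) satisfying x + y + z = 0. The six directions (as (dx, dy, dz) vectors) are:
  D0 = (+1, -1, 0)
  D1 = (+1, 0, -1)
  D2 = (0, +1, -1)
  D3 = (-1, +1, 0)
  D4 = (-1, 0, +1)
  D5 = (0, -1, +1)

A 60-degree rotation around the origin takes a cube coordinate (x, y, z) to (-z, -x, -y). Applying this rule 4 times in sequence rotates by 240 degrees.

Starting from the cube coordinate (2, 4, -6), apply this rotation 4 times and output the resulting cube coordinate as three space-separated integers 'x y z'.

Start: (2, 4, -6)
Step 1: (2, 4, -6) -> (-(-6), -(2), -(4)) = (6, -2, -4)
Step 2: (6, -2, -4) -> (-(-4), -(6), -(-2)) = (4, -6, 2)
Step 3: (4, -6, 2) -> (-(2), -(4), -(-6)) = (-2, -4, 6)
Step 4: (-2, -4, 6) -> (-(6), -(-2), -(-4)) = (-6, 2, 4)

Answer: -6 2 4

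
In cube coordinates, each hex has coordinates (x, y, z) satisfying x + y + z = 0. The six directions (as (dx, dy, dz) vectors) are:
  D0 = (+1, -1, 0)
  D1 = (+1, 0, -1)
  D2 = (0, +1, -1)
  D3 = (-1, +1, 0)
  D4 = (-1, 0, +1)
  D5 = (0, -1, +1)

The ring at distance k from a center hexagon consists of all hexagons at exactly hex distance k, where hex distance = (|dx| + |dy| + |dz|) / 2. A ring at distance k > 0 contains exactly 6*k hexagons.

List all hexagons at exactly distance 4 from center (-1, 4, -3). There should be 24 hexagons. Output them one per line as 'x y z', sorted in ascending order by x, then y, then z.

Walk ring at distance 4 from (-1, 4, -3):
Start at center + D4*4 = (-5, 4, 1)
  hex 0: (-5, 4, 1)
  hex 1: (-4, 3, 1)
  hex 2: (-3, 2, 1)
  hex 3: (-2, 1, 1)
  hex 4: (-1, 0, 1)
  hex 5: (0, 0, 0)
  hex 6: (1, 0, -1)
  hex 7: (2, 0, -2)
  hex 8: (3, 0, -3)
  hex 9: (3, 1, -4)
  hex 10: (3, 2, -5)
  hex 11: (3, 3, -6)
  hex 12: (3, 4, -7)
  hex 13: (2, 5, -7)
  hex 14: (1, 6, -7)
  hex 15: (0, 7, -7)
  hex 16: (-1, 8, -7)
  hex 17: (-2, 8, -6)
  hex 18: (-3, 8, -5)
  hex 19: (-4, 8, -4)
  hex 20: (-5, 8, -3)
  hex 21: (-5, 7, -2)
  hex 22: (-5, 6, -1)
  hex 23: (-5, 5, 0)
Sorted: 24 hexes.

Answer: -5 4 1
-5 5 0
-5 6 -1
-5 7 -2
-5 8 -3
-4 3 1
-4 8 -4
-3 2 1
-3 8 -5
-2 1 1
-2 8 -6
-1 0 1
-1 8 -7
0 0 0
0 7 -7
1 0 -1
1 6 -7
2 0 -2
2 5 -7
3 0 -3
3 1 -4
3 2 -5
3 3 -6
3 4 -7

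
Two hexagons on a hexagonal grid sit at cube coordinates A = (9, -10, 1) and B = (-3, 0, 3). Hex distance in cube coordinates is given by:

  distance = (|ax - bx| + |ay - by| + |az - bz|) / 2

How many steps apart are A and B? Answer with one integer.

|ax - bx| = |9 - (-3)| = 12
|ay - by| = |-10 - 0| = 10
|az - bz| = |1 - 3| = 2
distance = (12 + 10 + 2) / 2 = 24 / 2 = 12

Answer: 12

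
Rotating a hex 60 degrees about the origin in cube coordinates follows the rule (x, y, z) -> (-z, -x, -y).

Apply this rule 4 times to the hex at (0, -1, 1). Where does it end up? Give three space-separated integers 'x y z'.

Answer: 1 0 -1

Derivation:
Start: (0, -1, 1)
Step 1: (0, -1, 1) -> (-(1), -(0), -(-1)) = (-1, 0, 1)
Step 2: (-1, 0, 1) -> (-(1), -(-1), -(0)) = (-1, 1, 0)
Step 3: (-1, 1, 0) -> (-(0), -(-1), -(1)) = (0, 1, -1)
Step 4: (0, 1, -1) -> (-(-1), -(0), -(1)) = (1, 0, -1)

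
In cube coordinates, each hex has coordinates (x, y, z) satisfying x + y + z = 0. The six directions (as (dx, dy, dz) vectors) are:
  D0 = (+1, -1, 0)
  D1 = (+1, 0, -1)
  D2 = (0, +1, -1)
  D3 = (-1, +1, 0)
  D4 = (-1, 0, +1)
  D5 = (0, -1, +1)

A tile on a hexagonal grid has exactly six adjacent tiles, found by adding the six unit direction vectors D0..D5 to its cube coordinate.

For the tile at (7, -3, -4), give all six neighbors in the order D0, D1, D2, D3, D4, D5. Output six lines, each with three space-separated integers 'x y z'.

Center: (7, -3, -4). Add each direction:
  D0: (7, -3, -4) + (1, -1, 0) = (8, -4, -4)
  D1: (7, -3, -4) + (1, 0, -1) = (8, -3, -5)
  D2: (7, -3, -4) + (0, 1, -1) = (7, -2, -5)
  D3: (7, -3, -4) + (-1, 1, 0) = (6, -2, -4)
  D4: (7, -3, -4) + (-1, 0, 1) = (6, -3, -3)
  D5: (7, -3, -4) + (0, -1, 1) = (7, -4, -3)

Answer: 8 -4 -4
8 -3 -5
7 -2 -5
6 -2 -4
6 -3 -3
7 -4 -3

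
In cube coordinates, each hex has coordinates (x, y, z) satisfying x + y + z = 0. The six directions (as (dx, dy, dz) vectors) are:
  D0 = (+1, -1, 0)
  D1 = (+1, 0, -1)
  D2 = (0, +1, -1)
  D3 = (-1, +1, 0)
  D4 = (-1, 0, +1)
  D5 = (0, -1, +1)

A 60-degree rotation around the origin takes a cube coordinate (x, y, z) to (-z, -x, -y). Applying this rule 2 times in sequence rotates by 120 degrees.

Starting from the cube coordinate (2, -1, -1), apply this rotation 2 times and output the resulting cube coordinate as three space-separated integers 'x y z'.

Start: (2, -1, -1)
Step 1: (2, -1, -1) -> (-(-1), -(2), -(-1)) = (1, -2, 1)
Step 2: (1, -2, 1) -> (-(1), -(1), -(-2)) = (-1, -1, 2)

Answer: -1 -1 2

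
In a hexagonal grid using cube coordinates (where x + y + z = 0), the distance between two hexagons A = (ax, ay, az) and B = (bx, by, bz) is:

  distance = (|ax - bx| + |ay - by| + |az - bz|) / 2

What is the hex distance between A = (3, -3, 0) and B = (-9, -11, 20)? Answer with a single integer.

Answer: 20

Derivation:
|ax - bx| = |3 - (-9)| = 12
|ay - by| = |-3 - (-11)| = 8
|az - bz| = |0 - 20| = 20
distance = (12 + 8 + 20) / 2 = 40 / 2 = 20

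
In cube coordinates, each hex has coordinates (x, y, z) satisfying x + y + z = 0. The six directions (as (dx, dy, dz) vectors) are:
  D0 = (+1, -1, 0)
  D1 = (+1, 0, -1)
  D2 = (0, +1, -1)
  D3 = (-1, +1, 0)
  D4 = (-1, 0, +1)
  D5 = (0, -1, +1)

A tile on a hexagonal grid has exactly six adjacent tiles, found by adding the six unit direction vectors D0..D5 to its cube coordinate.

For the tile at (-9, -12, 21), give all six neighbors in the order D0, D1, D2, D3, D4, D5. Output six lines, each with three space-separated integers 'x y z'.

Answer: -8 -13 21
-8 -12 20
-9 -11 20
-10 -11 21
-10 -12 22
-9 -13 22

Derivation:
Center: (-9, -12, 21). Add each direction:
  D0: (-9, -12, 21) + (1, -1, 0) = (-8, -13, 21)
  D1: (-9, -12, 21) + (1, 0, -1) = (-8, -12, 20)
  D2: (-9, -12, 21) + (0, 1, -1) = (-9, -11, 20)
  D3: (-9, -12, 21) + (-1, 1, 0) = (-10, -11, 21)
  D4: (-9, -12, 21) + (-1, 0, 1) = (-10, -12, 22)
  D5: (-9, -12, 21) + (0, -1, 1) = (-9, -13, 22)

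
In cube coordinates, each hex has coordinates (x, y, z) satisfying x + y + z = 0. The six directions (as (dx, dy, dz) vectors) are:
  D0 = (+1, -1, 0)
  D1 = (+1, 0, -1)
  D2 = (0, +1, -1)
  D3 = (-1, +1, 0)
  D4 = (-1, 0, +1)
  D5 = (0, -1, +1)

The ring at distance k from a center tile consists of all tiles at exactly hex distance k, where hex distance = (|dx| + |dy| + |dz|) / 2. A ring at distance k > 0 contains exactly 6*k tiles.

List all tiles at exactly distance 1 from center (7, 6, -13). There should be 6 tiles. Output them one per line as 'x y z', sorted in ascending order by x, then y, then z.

Walk ring at distance 1 from (7, 6, -13):
Start at center + D4*1 = (6, 6, -12)
  hex 0: (6, 6, -12)
  hex 1: (7, 5, -12)
  hex 2: (8, 5, -13)
  hex 3: (8, 6, -14)
  hex 4: (7, 7, -14)
  hex 5: (6, 7, -13)
Sorted: 6 hexes.

Answer: 6 6 -12
6 7 -13
7 5 -12
7 7 -14
8 5 -13
8 6 -14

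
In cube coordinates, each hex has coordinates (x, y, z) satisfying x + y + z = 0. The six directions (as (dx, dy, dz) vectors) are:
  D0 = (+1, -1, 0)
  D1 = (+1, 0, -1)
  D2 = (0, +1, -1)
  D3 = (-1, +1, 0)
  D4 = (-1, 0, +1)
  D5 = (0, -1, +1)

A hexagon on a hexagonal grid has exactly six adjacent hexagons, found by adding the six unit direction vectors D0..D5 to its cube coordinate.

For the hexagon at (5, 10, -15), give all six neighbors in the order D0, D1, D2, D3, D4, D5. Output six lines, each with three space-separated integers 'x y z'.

Center: (5, 10, -15). Add each direction:
  D0: (5, 10, -15) + (1, -1, 0) = (6, 9, -15)
  D1: (5, 10, -15) + (1, 0, -1) = (6, 10, -16)
  D2: (5, 10, -15) + (0, 1, -1) = (5, 11, -16)
  D3: (5, 10, -15) + (-1, 1, 0) = (4, 11, -15)
  D4: (5, 10, -15) + (-1, 0, 1) = (4, 10, -14)
  D5: (5, 10, -15) + (0, -1, 1) = (5, 9, -14)

Answer: 6 9 -15
6 10 -16
5 11 -16
4 11 -15
4 10 -14
5 9 -14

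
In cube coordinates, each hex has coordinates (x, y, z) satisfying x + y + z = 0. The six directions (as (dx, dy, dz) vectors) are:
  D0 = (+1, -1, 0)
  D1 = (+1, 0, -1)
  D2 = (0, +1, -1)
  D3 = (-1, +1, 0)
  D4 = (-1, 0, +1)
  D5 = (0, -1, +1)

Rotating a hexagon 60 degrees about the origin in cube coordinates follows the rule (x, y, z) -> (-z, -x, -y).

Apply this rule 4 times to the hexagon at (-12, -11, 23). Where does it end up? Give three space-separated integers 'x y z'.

Answer: 23 -12 -11

Derivation:
Start: (-12, -11, 23)
Step 1: (-12, -11, 23) -> (-(23), -(-12), -(-11)) = (-23, 12, 11)
Step 2: (-23, 12, 11) -> (-(11), -(-23), -(12)) = (-11, 23, -12)
Step 3: (-11, 23, -12) -> (-(-12), -(-11), -(23)) = (12, 11, -23)
Step 4: (12, 11, -23) -> (-(-23), -(12), -(11)) = (23, -12, -11)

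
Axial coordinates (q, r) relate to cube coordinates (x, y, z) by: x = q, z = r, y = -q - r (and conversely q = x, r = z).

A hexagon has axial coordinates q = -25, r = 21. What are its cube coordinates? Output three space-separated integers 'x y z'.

x = q = -25
z = r = 21
y = -x - z = -(-25) - (21) = 4

Answer: -25 4 21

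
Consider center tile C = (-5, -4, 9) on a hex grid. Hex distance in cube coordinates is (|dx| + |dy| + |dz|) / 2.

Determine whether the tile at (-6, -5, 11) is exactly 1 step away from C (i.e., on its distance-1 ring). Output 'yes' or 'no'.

Answer: no

Derivation:
|px - cx| = |-6 - (-5)| = 1
|py - cy| = |-5 - (-4)| = 1
|pz - cz| = |11 - 9| = 2
distance = (1+1+2)/2 = 4/2 = 2
radius = 1; distance != radius -> no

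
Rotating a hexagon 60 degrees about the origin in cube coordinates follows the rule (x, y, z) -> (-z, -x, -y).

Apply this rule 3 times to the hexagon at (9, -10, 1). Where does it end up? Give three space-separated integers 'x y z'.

Answer: -9 10 -1

Derivation:
Start: (9, -10, 1)
Step 1: (9, -10, 1) -> (-(1), -(9), -(-10)) = (-1, -9, 10)
Step 2: (-1, -9, 10) -> (-(10), -(-1), -(-9)) = (-10, 1, 9)
Step 3: (-10, 1, 9) -> (-(9), -(-10), -(1)) = (-9, 10, -1)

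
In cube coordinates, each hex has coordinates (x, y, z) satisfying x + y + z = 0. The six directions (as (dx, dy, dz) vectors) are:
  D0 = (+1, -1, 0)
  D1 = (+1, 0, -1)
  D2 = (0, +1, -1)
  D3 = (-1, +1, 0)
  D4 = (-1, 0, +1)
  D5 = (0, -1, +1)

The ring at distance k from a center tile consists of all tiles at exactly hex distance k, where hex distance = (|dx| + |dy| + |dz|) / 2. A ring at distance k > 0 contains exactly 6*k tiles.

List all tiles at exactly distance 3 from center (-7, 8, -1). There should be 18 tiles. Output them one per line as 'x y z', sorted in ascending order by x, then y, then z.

Walk ring at distance 3 from (-7, 8, -1):
Start at center + D4*3 = (-10, 8, 2)
  hex 0: (-10, 8, 2)
  hex 1: (-9, 7, 2)
  hex 2: (-8, 6, 2)
  hex 3: (-7, 5, 2)
  hex 4: (-6, 5, 1)
  hex 5: (-5, 5, 0)
  hex 6: (-4, 5, -1)
  hex 7: (-4, 6, -2)
  hex 8: (-4, 7, -3)
  hex 9: (-4, 8, -4)
  hex 10: (-5, 9, -4)
  hex 11: (-6, 10, -4)
  hex 12: (-7, 11, -4)
  hex 13: (-8, 11, -3)
  hex 14: (-9, 11, -2)
  hex 15: (-10, 11, -1)
  hex 16: (-10, 10, 0)
  hex 17: (-10, 9, 1)
Sorted: 18 hexes.

Answer: -10 8 2
-10 9 1
-10 10 0
-10 11 -1
-9 7 2
-9 11 -2
-8 6 2
-8 11 -3
-7 5 2
-7 11 -4
-6 5 1
-6 10 -4
-5 5 0
-5 9 -4
-4 5 -1
-4 6 -2
-4 7 -3
-4 8 -4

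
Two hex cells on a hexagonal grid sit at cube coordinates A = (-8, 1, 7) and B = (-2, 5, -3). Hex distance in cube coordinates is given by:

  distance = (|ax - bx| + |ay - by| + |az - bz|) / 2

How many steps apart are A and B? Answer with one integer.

|ax - bx| = |-8 - (-2)| = 6
|ay - by| = |1 - 5| = 4
|az - bz| = |7 - (-3)| = 10
distance = (6 + 4 + 10) / 2 = 20 / 2 = 10

Answer: 10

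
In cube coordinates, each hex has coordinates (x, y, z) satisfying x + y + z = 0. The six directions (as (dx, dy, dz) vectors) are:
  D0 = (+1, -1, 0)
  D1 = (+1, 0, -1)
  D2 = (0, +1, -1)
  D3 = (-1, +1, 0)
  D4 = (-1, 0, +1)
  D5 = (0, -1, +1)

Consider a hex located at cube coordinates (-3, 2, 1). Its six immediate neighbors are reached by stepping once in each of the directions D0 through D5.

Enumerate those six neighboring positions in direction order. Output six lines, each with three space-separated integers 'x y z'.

Center: (-3, 2, 1). Add each direction:
  D0: (-3, 2, 1) + (1, -1, 0) = (-2, 1, 1)
  D1: (-3, 2, 1) + (1, 0, -1) = (-2, 2, 0)
  D2: (-3, 2, 1) + (0, 1, -1) = (-3, 3, 0)
  D3: (-3, 2, 1) + (-1, 1, 0) = (-4, 3, 1)
  D4: (-3, 2, 1) + (-1, 0, 1) = (-4, 2, 2)
  D5: (-3, 2, 1) + (0, -1, 1) = (-3, 1, 2)

Answer: -2 1 1
-2 2 0
-3 3 0
-4 3 1
-4 2 2
-3 1 2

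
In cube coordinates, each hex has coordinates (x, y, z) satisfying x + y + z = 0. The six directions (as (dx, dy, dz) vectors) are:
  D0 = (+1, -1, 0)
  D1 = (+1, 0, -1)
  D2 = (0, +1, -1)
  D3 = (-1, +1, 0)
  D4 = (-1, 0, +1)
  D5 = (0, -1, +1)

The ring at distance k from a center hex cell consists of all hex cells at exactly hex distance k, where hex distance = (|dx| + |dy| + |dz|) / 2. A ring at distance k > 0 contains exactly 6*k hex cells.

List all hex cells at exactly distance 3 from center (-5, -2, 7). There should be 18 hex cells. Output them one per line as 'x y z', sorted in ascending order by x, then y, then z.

Answer: -8 -2 10
-8 -1 9
-8 0 8
-8 1 7
-7 -3 10
-7 1 6
-6 -4 10
-6 1 5
-5 -5 10
-5 1 4
-4 -5 9
-4 0 4
-3 -5 8
-3 -1 4
-2 -5 7
-2 -4 6
-2 -3 5
-2 -2 4

Derivation:
Walk ring at distance 3 from (-5, -2, 7):
Start at center + D4*3 = (-8, -2, 10)
  hex 0: (-8, -2, 10)
  hex 1: (-7, -3, 10)
  hex 2: (-6, -4, 10)
  hex 3: (-5, -5, 10)
  hex 4: (-4, -5, 9)
  hex 5: (-3, -5, 8)
  hex 6: (-2, -5, 7)
  hex 7: (-2, -4, 6)
  hex 8: (-2, -3, 5)
  hex 9: (-2, -2, 4)
  hex 10: (-3, -1, 4)
  hex 11: (-4, 0, 4)
  hex 12: (-5, 1, 4)
  hex 13: (-6, 1, 5)
  hex 14: (-7, 1, 6)
  hex 15: (-8, 1, 7)
  hex 16: (-8, 0, 8)
  hex 17: (-8, -1, 9)
Sorted: 18 hexes.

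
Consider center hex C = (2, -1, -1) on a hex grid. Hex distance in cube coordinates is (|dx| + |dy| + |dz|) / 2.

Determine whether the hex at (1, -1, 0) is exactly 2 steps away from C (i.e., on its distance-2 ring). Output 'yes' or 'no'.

|px - cx| = |1 - 2| = 1
|py - cy| = |-1 - (-1)| = 0
|pz - cz| = |0 - (-1)| = 1
distance = (1+0+1)/2 = 2/2 = 1
radius = 2; distance != radius -> no

Answer: no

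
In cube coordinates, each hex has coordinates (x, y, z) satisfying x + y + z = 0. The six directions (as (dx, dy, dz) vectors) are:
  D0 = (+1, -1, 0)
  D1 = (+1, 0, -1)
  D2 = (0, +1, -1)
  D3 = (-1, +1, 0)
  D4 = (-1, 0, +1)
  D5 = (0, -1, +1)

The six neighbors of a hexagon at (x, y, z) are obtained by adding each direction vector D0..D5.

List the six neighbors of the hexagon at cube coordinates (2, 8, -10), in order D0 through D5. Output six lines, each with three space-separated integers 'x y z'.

Center: (2, 8, -10). Add each direction:
  D0: (2, 8, -10) + (1, -1, 0) = (3, 7, -10)
  D1: (2, 8, -10) + (1, 0, -1) = (3, 8, -11)
  D2: (2, 8, -10) + (0, 1, -1) = (2, 9, -11)
  D3: (2, 8, -10) + (-1, 1, 0) = (1, 9, -10)
  D4: (2, 8, -10) + (-1, 0, 1) = (1, 8, -9)
  D5: (2, 8, -10) + (0, -1, 1) = (2, 7, -9)

Answer: 3 7 -10
3 8 -11
2 9 -11
1 9 -10
1 8 -9
2 7 -9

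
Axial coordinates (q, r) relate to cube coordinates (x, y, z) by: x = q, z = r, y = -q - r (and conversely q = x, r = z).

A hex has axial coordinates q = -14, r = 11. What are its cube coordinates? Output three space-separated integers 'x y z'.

x = q = -14
z = r = 11
y = -x - z = -(-14) - (11) = 3

Answer: -14 3 11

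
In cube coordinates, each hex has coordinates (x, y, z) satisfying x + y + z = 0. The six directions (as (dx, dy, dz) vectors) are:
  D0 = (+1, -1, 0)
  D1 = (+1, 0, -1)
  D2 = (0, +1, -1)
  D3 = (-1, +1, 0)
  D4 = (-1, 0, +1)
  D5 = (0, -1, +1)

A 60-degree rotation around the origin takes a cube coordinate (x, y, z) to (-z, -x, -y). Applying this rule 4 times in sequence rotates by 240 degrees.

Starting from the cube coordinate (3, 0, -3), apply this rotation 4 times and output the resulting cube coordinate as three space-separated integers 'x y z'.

Answer: -3 3 0

Derivation:
Start: (3, 0, -3)
Step 1: (3, 0, -3) -> (-(-3), -(3), -(0)) = (3, -3, 0)
Step 2: (3, -3, 0) -> (-(0), -(3), -(-3)) = (0, -3, 3)
Step 3: (0, -3, 3) -> (-(3), -(0), -(-3)) = (-3, 0, 3)
Step 4: (-3, 0, 3) -> (-(3), -(-3), -(0)) = (-3, 3, 0)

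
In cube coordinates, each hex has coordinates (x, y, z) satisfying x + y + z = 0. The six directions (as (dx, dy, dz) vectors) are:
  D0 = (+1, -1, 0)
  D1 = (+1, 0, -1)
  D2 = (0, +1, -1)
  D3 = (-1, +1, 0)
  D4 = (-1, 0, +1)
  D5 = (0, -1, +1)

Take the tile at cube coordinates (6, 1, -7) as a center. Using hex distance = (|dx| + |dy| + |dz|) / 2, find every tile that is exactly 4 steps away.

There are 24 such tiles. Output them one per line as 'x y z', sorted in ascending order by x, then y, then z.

Walk ring at distance 4 from (6, 1, -7):
Start at center + D4*4 = (2, 1, -3)
  hex 0: (2, 1, -3)
  hex 1: (3, 0, -3)
  hex 2: (4, -1, -3)
  hex 3: (5, -2, -3)
  hex 4: (6, -3, -3)
  hex 5: (7, -3, -4)
  hex 6: (8, -3, -5)
  hex 7: (9, -3, -6)
  hex 8: (10, -3, -7)
  hex 9: (10, -2, -8)
  hex 10: (10, -1, -9)
  hex 11: (10, 0, -10)
  hex 12: (10, 1, -11)
  hex 13: (9, 2, -11)
  hex 14: (8, 3, -11)
  hex 15: (7, 4, -11)
  hex 16: (6, 5, -11)
  hex 17: (5, 5, -10)
  hex 18: (4, 5, -9)
  hex 19: (3, 5, -8)
  hex 20: (2, 5, -7)
  hex 21: (2, 4, -6)
  hex 22: (2, 3, -5)
  hex 23: (2, 2, -4)
Sorted: 24 hexes.

Answer: 2 1 -3
2 2 -4
2 3 -5
2 4 -6
2 5 -7
3 0 -3
3 5 -8
4 -1 -3
4 5 -9
5 -2 -3
5 5 -10
6 -3 -3
6 5 -11
7 -3 -4
7 4 -11
8 -3 -5
8 3 -11
9 -3 -6
9 2 -11
10 -3 -7
10 -2 -8
10 -1 -9
10 0 -10
10 1 -11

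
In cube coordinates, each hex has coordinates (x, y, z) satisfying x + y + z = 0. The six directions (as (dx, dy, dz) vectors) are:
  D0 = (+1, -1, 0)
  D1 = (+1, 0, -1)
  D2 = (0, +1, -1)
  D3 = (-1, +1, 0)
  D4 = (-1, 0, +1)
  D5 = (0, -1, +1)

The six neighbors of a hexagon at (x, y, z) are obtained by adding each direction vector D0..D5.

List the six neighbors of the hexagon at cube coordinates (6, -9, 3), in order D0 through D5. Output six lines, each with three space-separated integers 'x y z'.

Center: (6, -9, 3). Add each direction:
  D0: (6, -9, 3) + (1, -1, 0) = (7, -10, 3)
  D1: (6, -9, 3) + (1, 0, -1) = (7, -9, 2)
  D2: (6, -9, 3) + (0, 1, -1) = (6, -8, 2)
  D3: (6, -9, 3) + (-1, 1, 0) = (5, -8, 3)
  D4: (6, -9, 3) + (-1, 0, 1) = (5, -9, 4)
  D5: (6, -9, 3) + (0, -1, 1) = (6, -10, 4)

Answer: 7 -10 3
7 -9 2
6 -8 2
5 -8 3
5 -9 4
6 -10 4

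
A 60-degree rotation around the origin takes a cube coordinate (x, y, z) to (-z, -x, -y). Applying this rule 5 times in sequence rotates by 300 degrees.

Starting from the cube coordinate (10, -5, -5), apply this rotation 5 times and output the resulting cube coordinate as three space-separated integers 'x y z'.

Start: (10, -5, -5)
Step 1: (10, -5, -5) -> (-(-5), -(10), -(-5)) = (5, -10, 5)
Step 2: (5, -10, 5) -> (-(5), -(5), -(-10)) = (-5, -5, 10)
Step 3: (-5, -5, 10) -> (-(10), -(-5), -(-5)) = (-10, 5, 5)
Step 4: (-10, 5, 5) -> (-(5), -(-10), -(5)) = (-5, 10, -5)
Step 5: (-5, 10, -5) -> (-(-5), -(-5), -(10)) = (5, 5, -10)

Answer: 5 5 -10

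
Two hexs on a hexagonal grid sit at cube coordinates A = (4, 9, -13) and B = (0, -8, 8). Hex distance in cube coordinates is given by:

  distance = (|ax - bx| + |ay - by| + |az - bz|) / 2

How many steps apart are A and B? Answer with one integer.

|ax - bx| = |4 - 0| = 4
|ay - by| = |9 - (-8)| = 17
|az - bz| = |-13 - 8| = 21
distance = (4 + 17 + 21) / 2 = 42 / 2 = 21

Answer: 21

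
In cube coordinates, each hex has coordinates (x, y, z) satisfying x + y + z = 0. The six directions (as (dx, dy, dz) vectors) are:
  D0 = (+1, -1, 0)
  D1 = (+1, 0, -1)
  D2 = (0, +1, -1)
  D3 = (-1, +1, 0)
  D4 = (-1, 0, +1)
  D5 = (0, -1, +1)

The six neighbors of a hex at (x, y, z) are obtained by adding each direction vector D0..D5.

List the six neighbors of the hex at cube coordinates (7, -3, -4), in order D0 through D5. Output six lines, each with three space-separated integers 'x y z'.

Answer: 8 -4 -4
8 -3 -5
7 -2 -5
6 -2 -4
6 -3 -3
7 -4 -3

Derivation:
Center: (7, -3, -4). Add each direction:
  D0: (7, -3, -4) + (1, -1, 0) = (8, -4, -4)
  D1: (7, -3, -4) + (1, 0, -1) = (8, -3, -5)
  D2: (7, -3, -4) + (0, 1, -1) = (7, -2, -5)
  D3: (7, -3, -4) + (-1, 1, 0) = (6, -2, -4)
  D4: (7, -3, -4) + (-1, 0, 1) = (6, -3, -3)
  D5: (7, -3, -4) + (0, -1, 1) = (7, -4, -3)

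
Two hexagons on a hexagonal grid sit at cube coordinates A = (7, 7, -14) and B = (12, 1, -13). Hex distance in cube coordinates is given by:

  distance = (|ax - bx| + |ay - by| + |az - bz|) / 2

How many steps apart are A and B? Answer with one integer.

|ax - bx| = |7 - 12| = 5
|ay - by| = |7 - 1| = 6
|az - bz| = |-14 - (-13)| = 1
distance = (5 + 6 + 1) / 2 = 12 / 2 = 6

Answer: 6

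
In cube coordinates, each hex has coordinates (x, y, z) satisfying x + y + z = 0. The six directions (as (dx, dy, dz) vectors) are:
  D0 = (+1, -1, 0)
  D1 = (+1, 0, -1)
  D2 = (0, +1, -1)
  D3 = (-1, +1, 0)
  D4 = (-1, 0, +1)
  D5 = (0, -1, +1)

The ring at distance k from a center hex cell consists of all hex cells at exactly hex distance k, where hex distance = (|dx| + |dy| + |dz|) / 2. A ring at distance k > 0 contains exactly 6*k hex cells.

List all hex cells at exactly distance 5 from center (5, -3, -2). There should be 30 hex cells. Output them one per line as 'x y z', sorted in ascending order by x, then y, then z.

Answer: 0 -3 3
0 -2 2
0 -1 1
0 0 0
0 1 -1
0 2 -2
1 -4 3
1 2 -3
2 -5 3
2 2 -4
3 -6 3
3 2 -5
4 -7 3
4 2 -6
5 -8 3
5 2 -7
6 -8 2
6 1 -7
7 -8 1
7 0 -7
8 -8 0
8 -1 -7
9 -8 -1
9 -2 -7
10 -8 -2
10 -7 -3
10 -6 -4
10 -5 -5
10 -4 -6
10 -3 -7

Derivation:
Walk ring at distance 5 from (5, -3, -2):
Start at center + D4*5 = (0, -3, 3)
  hex 0: (0, -3, 3)
  hex 1: (1, -4, 3)
  hex 2: (2, -5, 3)
  hex 3: (3, -6, 3)
  hex 4: (4, -7, 3)
  hex 5: (5, -8, 3)
  hex 6: (6, -8, 2)
  hex 7: (7, -8, 1)
  hex 8: (8, -8, 0)
  hex 9: (9, -8, -1)
  hex 10: (10, -8, -2)
  hex 11: (10, -7, -3)
  hex 12: (10, -6, -4)
  hex 13: (10, -5, -5)
  hex 14: (10, -4, -6)
  hex 15: (10, -3, -7)
  hex 16: (9, -2, -7)
  hex 17: (8, -1, -7)
  hex 18: (7, 0, -7)
  hex 19: (6, 1, -7)
  hex 20: (5, 2, -7)
  hex 21: (4, 2, -6)
  hex 22: (3, 2, -5)
  hex 23: (2, 2, -4)
  hex 24: (1, 2, -3)
  hex 25: (0, 2, -2)
  hex 26: (0, 1, -1)
  hex 27: (0, 0, 0)
  hex 28: (0, -1, 1)
  hex 29: (0, -2, 2)
Sorted: 30 hexes.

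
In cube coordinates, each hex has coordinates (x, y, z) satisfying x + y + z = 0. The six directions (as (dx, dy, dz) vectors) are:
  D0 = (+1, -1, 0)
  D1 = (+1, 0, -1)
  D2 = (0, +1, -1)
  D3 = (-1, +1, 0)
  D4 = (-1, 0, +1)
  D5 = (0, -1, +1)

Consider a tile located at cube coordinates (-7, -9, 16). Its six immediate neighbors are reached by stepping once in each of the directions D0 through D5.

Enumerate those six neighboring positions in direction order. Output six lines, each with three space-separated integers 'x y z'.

Center: (-7, -9, 16). Add each direction:
  D0: (-7, -9, 16) + (1, -1, 0) = (-6, -10, 16)
  D1: (-7, -9, 16) + (1, 0, -1) = (-6, -9, 15)
  D2: (-7, -9, 16) + (0, 1, -1) = (-7, -8, 15)
  D3: (-7, -9, 16) + (-1, 1, 0) = (-8, -8, 16)
  D4: (-7, -9, 16) + (-1, 0, 1) = (-8, -9, 17)
  D5: (-7, -9, 16) + (0, -1, 1) = (-7, -10, 17)

Answer: -6 -10 16
-6 -9 15
-7 -8 15
-8 -8 16
-8 -9 17
-7 -10 17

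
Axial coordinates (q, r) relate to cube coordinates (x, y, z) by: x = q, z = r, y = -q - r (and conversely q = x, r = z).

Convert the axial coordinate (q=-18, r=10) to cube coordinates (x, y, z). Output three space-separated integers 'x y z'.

x = q = -18
z = r = 10
y = -x - z = -(-18) - (10) = 8

Answer: -18 8 10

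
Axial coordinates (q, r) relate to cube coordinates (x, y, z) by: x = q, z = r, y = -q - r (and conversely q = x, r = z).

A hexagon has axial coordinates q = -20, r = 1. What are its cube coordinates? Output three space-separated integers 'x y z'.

Answer: -20 19 1

Derivation:
x = q = -20
z = r = 1
y = -x - z = -(-20) - (1) = 19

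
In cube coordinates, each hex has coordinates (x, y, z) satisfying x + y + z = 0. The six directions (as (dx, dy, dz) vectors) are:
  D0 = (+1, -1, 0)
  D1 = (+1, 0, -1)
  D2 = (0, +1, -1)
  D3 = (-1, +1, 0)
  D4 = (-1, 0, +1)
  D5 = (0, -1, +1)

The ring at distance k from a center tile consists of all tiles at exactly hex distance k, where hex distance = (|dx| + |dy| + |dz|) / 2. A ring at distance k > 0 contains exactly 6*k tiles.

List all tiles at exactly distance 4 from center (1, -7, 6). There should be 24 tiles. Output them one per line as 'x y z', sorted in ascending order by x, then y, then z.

Answer: -3 -7 10
-3 -6 9
-3 -5 8
-3 -4 7
-3 -3 6
-2 -8 10
-2 -3 5
-1 -9 10
-1 -3 4
0 -10 10
0 -3 3
1 -11 10
1 -3 2
2 -11 9
2 -4 2
3 -11 8
3 -5 2
4 -11 7
4 -6 2
5 -11 6
5 -10 5
5 -9 4
5 -8 3
5 -7 2

Derivation:
Walk ring at distance 4 from (1, -7, 6):
Start at center + D4*4 = (-3, -7, 10)
  hex 0: (-3, -7, 10)
  hex 1: (-2, -8, 10)
  hex 2: (-1, -9, 10)
  hex 3: (0, -10, 10)
  hex 4: (1, -11, 10)
  hex 5: (2, -11, 9)
  hex 6: (3, -11, 8)
  hex 7: (4, -11, 7)
  hex 8: (5, -11, 6)
  hex 9: (5, -10, 5)
  hex 10: (5, -9, 4)
  hex 11: (5, -8, 3)
  hex 12: (5, -7, 2)
  hex 13: (4, -6, 2)
  hex 14: (3, -5, 2)
  hex 15: (2, -4, 2)
  hex 16: (1, -3, 2)
  hex 17: (0, -3, 3)
  hex 18: (-1, -3, 4)
  hex 19: (-2, -3, 5)
  hex 20: (-3, -3, 6)
  hex 21: (-3, -4, 7)
  hex 22: (-3, -5, 8)
  hex 23: (-3, -6, 9)
Sorted: 24 hexes.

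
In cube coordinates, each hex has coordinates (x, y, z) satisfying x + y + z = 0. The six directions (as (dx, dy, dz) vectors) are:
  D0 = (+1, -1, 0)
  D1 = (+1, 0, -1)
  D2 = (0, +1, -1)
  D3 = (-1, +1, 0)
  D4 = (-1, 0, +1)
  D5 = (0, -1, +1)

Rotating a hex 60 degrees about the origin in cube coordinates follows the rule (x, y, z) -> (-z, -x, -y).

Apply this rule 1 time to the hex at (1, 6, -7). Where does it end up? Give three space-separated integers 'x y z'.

Start: (1, 6, -7)
Step 1: (1, 6, -7) -> (-(-7), -(1), -(6)) = (7, -1, -6)

Answer: 7 -1 -6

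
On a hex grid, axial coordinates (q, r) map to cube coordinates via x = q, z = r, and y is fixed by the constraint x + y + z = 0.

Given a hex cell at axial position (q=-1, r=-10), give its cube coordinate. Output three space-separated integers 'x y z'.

x = q = -1
z = r = -10
y = -x - z = -(-1) - (-10) = 11

Answer: -1 11 -10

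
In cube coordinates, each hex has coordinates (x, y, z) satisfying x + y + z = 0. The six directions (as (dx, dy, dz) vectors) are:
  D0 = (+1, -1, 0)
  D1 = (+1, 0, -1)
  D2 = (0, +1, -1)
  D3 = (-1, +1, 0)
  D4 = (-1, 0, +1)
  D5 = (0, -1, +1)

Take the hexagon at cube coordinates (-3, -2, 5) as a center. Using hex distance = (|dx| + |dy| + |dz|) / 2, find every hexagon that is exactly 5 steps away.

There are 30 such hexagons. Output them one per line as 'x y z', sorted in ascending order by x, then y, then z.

Walk ring at distance 5 from (-3, -2, 5):
Start at center + D4*5 = (-8, -2, 10)
  hex 0: (-8, -2, 10)
  hex 1: (-7, -3, 10)
  hex 2: (-6, -4, 10)
  hex 3: (-5, -5, 10)
  hex 4: (-4, -6, 10)
  hex 5: (-3, -7, 10)
  hex 6: (-2, -7, 9)
  hex 7: (-1, -7, 8)
  hex 8: (0, -7, 7)
  hex 9: (1, -7, 6)
  hex 10: (2, -7, 5)
  hex 11: (2, -6, 4)
  hex 12: (2, -5, 3)
  hex 13: (2, -4, 2)
  hex 14: (2, -3, 1)
  hex 15: (2, -2, 0)
  hex 16: (1, -1, 0)
  hex 17: (0, 0, 0)
  hex 18: (-1, 1, 0)
  hex 19: (-2, 2, 0)
  hex 20: (-3, 3, 0)
  hex 21: (-4, 3, 1)
  hex 22: (-5, 3, 2)
  hex 23: (-6, 3, 3)
  hex 24: (-7, 3, 4)
  hex 25: (-8, 3, 5)
  hex 26: (-8, 2, 6)
  hex 27: (-8, 1, 7)
  hex 28: (-8, 0, 8)
  hex 29: (-8, -1, 9)
Sorted: 30 hexes.

Answer: -8 -2 10
-8 -1 9
-8 0 8
-8 1 7
-8 2 6
-8 3 5
-7 -3 10
-7 3 4
-6 -4 10
-6 3 3
-5 -5 10
-5 3 2
-4 -6 10
-4 3 1
-3 -7 10
-3 3 0
-2 -7 9
-2 2 0
-1 -7 8
-1 1 0
0 -7 7
0 0 0
1 -7 6
1 -1 0
2 -7 5
2 -6 4
2 -5 3
2 -4 2
2 -3 1
2 -2 0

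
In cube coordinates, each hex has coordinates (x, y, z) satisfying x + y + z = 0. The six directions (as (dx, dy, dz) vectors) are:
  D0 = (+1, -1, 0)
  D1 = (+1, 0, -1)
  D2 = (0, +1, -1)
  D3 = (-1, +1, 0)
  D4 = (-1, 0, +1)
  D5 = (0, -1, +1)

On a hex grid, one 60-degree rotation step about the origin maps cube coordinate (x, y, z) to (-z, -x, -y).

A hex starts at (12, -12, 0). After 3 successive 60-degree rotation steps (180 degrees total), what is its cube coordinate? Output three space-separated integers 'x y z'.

Answer: -12 12 0

Derivation:
Start: (12, -12, 0)
Step 1: (12, -12, 0) -> (-(0), -(12), -(-12)) = (0, -12, 12)
Step 2: (0, -12, 12) -> (-(12), -(0), -(-12)) = (-12, 0, 12)
Step 3: (-12, 0, 12) -> (-(12), -(-12), -(0)) = (-12, 12, 0)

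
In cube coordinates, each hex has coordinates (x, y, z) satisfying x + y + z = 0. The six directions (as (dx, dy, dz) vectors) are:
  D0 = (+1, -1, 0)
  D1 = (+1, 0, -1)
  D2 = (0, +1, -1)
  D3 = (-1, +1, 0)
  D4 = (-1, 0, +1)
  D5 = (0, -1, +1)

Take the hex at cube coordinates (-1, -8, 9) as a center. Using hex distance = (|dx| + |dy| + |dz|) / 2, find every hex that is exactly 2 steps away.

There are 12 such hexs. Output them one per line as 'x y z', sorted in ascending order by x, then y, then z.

Walk ring at distance 2 from (-1, -8, 9):
Start at center + D4*2 = (-3, -8, 11)
  hex 0: (-3, -8, 11)
  hex 1: (-2, -9, 11)
  hex 2: (-1, -10, 11)
  hex 3: (0, -10, 10)
  hex 4: (1, -10, 9)
  hex 5: (1, -9, 8)
  hex 6: (1, -8, 7)
  hex 7: (0, -7, 7)
  hex 8: (-1, -6, 7)
  hex 9: (-2, -6, 8)
  hex 10: (-3, -6, 9)
  hex 11: (-3, -7, 10)
Sorted: 12 hexes.

Answer: -3 -8 11
-3 -7 10
-3 -6 9
-2 -9 11
-2 -6 8
-1 -10 11
-1 -6 7
0 -10 10
0 -7 7
1 -10 9
1 -9 8
1 -8 7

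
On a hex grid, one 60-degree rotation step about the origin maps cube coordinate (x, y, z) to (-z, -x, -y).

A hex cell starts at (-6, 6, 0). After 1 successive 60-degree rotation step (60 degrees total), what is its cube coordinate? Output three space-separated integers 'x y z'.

Start: (-6, 6, 0)
Step 1: (-6, 6, 0) -> (-(0), -(-6), -(6)) = (0, 6, -6)

Answer: 0 6 -6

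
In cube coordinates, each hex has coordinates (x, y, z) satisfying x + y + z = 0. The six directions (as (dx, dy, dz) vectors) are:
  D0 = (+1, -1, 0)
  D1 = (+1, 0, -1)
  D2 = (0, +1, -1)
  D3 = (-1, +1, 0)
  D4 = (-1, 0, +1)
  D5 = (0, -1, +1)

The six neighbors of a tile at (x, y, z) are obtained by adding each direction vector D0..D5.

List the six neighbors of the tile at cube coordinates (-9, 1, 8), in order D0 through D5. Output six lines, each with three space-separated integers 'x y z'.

Answer: -8 0 8
-8 1 7
-9 2 7
-10 2 8
-10 1 9
-9 0 9

Derivation:
Center: (-9, 1, 8). Add each direction:
  D0: (-9, 1, 8) + (1, -1, 0) = (-8, 0, 8)
  D1: (-9, 1, 8) + (1, 0, -1) = (-8, 1, 7)
  D2: (-9, 1, 8) + (0, 1, -1) = (-9, 2, 7)
  D3: (-9, 1, 8) + (-1, 1, 0) = (-10, 2, 8)
  D4: (-9, 1, 8) + (-1, 0, 1) = (-10, 1, 9)
  D5: (-9, 1, 8) + (0, -1, 1) = (-9, 0, 9)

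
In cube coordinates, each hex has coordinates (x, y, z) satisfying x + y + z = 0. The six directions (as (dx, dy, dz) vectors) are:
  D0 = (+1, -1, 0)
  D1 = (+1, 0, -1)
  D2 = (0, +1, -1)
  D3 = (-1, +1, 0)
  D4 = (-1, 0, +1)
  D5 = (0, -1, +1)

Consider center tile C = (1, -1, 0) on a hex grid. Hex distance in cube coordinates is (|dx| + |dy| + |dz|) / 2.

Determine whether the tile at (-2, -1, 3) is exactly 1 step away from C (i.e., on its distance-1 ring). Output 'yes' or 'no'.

Answer: no

Derivation:
|px - cx| = |-2 - 1| = 3
|py - cy| = |-1 - (-1)| = 0
|pz - cz| = |3 - 0| = 3
distance = (3+0+3)/2 = 6/2 = 3
radius = 1; distance != radius -> no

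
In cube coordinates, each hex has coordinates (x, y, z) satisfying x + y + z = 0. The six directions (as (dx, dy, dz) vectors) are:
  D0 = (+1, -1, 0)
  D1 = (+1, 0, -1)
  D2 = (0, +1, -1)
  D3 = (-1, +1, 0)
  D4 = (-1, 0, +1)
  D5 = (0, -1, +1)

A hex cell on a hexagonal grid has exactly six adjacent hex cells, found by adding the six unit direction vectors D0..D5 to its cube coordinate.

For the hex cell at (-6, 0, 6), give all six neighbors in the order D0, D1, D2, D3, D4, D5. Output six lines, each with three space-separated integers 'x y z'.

Answer: -5 -1 6
-5 0 5
-6 1 5
-7 1 6
-7 0 7
-6 -1 7

Derivation:
Center: (-6, 0, 6). Add each direction:
  D0: (-6, 0, 6) + (1, -1, 0) = (-5, -1, 6)
  D1: (-6, 0, 6) + (1, 0, -1) = (-5, 0, 5)
  D2: (-6, 0, 6) + (0, 1, -1) = (-6, 1, 5)
  D3: (-6, 0, 6) + (-1, 1, 0) = (-7, 1, 6)
  D4: (-6, 0, 6) + (-1, 0, 1) = (-7, 0, 7)
  D5: (-6, 0, 6) + (0, -1, 1) = (-6, -1, 7)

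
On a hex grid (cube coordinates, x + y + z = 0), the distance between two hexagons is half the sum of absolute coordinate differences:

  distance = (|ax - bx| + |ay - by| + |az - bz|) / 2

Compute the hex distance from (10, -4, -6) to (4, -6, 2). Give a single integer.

|ax - bx| = |10 - 4| = 6
|ay - by| = |-4 - (-6)| = 2
|az - bz| = |-6 - 2| = 8
distance = (6 + 2 + 8) / 2 = 16 / 2 = 8

Answer: 8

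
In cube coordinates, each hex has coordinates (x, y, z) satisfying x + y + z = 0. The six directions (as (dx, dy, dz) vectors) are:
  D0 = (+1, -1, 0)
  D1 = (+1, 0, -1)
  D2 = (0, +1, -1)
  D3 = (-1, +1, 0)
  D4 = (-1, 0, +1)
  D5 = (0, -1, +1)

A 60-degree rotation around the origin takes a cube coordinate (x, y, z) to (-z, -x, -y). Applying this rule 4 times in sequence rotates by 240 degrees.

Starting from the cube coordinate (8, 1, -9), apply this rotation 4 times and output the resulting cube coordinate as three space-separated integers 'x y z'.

Answer: -9 8 1

Derivation:
Start: (8, 1, -9)
Step 1: (8, 1, -9) -> (-(-9), -(8), -(1)) = (9, -8, -1)
Step 2: (9, -8, -1) -> (-(-1), -(9), -(-8)) = (1, -9, 8)
Step 3: (1, -9, 8) -> (-(8), -(1), -(-9)) = (-8, -1, 9)
Step 4: (-8, -1, 9) -> (-(9), -(-8), -(-1)) = (-9, 8, 1)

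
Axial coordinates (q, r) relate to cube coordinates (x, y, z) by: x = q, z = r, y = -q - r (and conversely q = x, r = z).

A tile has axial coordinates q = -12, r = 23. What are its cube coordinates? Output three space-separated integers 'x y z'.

Answer: -12 -11 23

Derivation:
x = q = -12
z = r = 23
y = -x - z = -(-12) - (23) = -11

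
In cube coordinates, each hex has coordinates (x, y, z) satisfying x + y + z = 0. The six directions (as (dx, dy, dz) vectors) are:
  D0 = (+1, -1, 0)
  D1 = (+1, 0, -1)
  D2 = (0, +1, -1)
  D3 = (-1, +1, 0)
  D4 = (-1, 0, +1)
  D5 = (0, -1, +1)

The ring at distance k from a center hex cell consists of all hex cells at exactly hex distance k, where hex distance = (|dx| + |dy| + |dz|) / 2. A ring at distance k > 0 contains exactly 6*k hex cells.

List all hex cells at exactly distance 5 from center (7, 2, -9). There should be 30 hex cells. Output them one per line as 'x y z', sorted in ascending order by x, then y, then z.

Answer: 2 2 -4
2 3 -5
2 4 -6
2 5 -7
2 6 -8
2 7 -9
3 1 -4
3 7 -10
4 0 -4
4 7 -11
5 -1 -4
5 7 -12
6 -2 -4
6 7 -13
7 -3 -4
7 7 -14
8 -3 -5
8 6 -14
9 -3 -6
9 5 -14
10 -3 -7
10 4 -14
11 -3 -8
11 3 -14
12 -3 -9
12 -2 -10
12 -1 -11
12 0 -12
12 1 -13
12 2 -14

Derivation:
Walk ring at distance 5 from (7, 2, -9):
Start at center + D4*5 = (2, 2, -4)
  hex 0: (2, 2, -4)
  hex 1: (3, 1, -4)
  hex 2: (4, 0, -4)
  hex 3: (5, -1, -4)
  hex 4: (6, -2, -4)
  hex 5: (7, -3, -4)
  hex 6: (8, -3, -5)
  hex 7: (9, -3, -6)
  hex 8: (10, -3, -7)
  hex 9: (11, -3, -8)
  hex 10: (12, -3, -9)
  hex 11: (12, -2, -10)
  hex 12: (12, -1, -11)
  hex 13: (12, 0, -12)
  hex 14: (12, 1, -13)
  hex 15: (12, 2, -14)
  hex 16: (11, 3, -14)
  hex 17: (10, 4, -14)
  hex 18: (9, 5, -14)
  hex 19: (8, 6, -14)
  hex 20: (7, 7, -14)
  hex 21: (6, 7, -13)
  hex 22: (5, 7, -12)
  hex 23: (4, 7, -11)
  hex 24: (3, 7, -10)
  hex 25: (2, 7, -9)
  hex 26: (2, 6, -8)
  hex 27: (2, 5, -7)
  hex 28: (2, 4, -6)
  hex 29: (2, 3, -5)
Sorted: 30 hexes.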